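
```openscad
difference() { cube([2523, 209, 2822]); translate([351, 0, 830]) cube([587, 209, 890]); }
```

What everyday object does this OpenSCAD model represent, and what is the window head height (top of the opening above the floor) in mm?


A wall with a window opening. The window head height is 1720 mm.

A wall with a rectangular opening subtracted — a window. Sill at z = 830, opening 890 mm tall, so the head is at 830 + 890 = 1720 mm.


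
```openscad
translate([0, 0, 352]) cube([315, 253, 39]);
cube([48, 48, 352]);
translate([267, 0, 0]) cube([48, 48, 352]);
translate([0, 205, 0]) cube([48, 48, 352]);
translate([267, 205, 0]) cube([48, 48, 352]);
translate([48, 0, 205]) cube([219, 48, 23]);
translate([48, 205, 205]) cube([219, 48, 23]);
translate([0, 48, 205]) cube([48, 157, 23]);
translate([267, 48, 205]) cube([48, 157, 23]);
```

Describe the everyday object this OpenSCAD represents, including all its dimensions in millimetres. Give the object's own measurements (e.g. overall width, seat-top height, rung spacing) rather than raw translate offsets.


A simple wooden stool: a rectangular seat 315 mm (x) by 253 mm (y), 39 mm thick, top face at z = 391 mm, on four square legs, each 48×48 mm in cross-section. The legs rest on z = 0, each flush with a corner of the seat. Four stretchers, 48 mm wide and 23 mm tall, connect adjacent legs with their undersides at z = 205 mm, each running between the inner faces of the legs it joins and aligned with the legs' outer faces on the other axis.


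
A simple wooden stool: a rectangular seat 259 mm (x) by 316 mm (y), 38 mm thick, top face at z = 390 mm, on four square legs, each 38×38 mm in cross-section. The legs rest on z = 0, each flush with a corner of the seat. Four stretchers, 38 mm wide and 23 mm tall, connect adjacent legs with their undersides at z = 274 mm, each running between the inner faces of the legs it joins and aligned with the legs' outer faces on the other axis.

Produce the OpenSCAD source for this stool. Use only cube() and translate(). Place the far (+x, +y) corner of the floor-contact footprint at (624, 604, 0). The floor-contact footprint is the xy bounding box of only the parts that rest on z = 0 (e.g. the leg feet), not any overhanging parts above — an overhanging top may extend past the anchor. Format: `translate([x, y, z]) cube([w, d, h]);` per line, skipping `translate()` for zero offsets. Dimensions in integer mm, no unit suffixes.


translate([365, 288, 352]) cube([259, 316, 38]);
translate([365, 288, 0]) cube([38, 38, 352]);
translate([586, 288, 0]) cube([38, 38, 352]);
translate([365, 566, 0]) cube([38, 38, 352]);
translate([586, 566, 0]) cube([38, 38, 352]);
translate([403, 288, 274]) cube([183, 38, 23]);
translate([403, 566, 274]) cube([183, 38, 23]);
translate([365, 326, 274]) cube([38, 240, 23]);
translate([586, 326, 274]) cube([38, 240, 23]);


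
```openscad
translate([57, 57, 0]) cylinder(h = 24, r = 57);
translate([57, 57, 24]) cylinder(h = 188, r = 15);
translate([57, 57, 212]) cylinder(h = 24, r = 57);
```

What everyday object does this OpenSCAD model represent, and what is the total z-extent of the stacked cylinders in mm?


A spool. The overall height is 236 mm.

Three coaxial cylinders, large–small–large — a spool. Two 24 mm flanges and a 188 mm core give 24 + 188 + 24 = 236 mm.


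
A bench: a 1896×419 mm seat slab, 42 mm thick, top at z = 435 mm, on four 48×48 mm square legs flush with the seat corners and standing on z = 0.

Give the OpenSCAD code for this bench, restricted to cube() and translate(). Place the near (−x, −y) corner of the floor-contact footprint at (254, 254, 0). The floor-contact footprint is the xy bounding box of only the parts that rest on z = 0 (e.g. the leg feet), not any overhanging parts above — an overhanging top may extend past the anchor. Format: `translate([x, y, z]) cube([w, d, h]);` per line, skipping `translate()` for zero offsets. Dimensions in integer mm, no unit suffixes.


translate([254, 254, 393]) cube([1896, 419, 42]);
translate([254, 254, 0]) cube([48, 48, 393]);
translate([254, 625, 0]) cube([48, 48, 393]);
translate([2102, 254, 0]) cube([48, 48, 393]);
translate([2102, 625, 0]) cube([48, 48, 393]);


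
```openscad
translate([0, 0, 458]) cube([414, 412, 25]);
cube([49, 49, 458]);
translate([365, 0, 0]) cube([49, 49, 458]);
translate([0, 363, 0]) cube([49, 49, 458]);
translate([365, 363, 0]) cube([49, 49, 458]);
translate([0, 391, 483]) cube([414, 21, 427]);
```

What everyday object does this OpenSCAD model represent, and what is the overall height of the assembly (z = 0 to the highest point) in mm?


A chair. The overall height is 910 mm.

A slab on four corner posts with a tall panel at the back — a chair. The seat slab sits at z = 458 with thickness 25, and the 427 mm backrest starts at the seat top, so the overall height is 458 + 25 + 427 = 910 mm.


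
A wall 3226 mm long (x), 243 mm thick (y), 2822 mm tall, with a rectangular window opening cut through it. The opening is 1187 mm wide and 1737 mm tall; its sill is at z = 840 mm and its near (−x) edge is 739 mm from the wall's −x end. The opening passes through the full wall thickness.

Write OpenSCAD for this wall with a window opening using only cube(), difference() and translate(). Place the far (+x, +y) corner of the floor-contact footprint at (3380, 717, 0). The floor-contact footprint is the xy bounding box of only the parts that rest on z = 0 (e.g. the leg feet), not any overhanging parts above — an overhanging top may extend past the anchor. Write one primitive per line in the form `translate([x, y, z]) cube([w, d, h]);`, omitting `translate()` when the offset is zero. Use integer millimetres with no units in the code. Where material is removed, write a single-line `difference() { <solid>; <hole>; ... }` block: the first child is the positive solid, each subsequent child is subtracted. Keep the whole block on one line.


difference() { translate([154, 474, 0]) cube([3226, 243, 2822]); translate([893, 474, 840]) cube([1187, 243, 1737]); }


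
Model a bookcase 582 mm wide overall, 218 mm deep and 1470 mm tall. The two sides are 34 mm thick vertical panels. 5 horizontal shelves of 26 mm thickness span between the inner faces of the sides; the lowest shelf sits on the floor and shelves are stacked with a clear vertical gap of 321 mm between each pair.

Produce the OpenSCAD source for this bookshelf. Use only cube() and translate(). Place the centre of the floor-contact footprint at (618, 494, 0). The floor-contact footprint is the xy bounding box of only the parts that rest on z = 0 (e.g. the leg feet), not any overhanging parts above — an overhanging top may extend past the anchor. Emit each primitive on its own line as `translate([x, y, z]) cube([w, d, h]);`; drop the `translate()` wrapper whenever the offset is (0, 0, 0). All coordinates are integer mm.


translate([327, 385, 0]) cube([34, 218, 1470]);
translate([875, 385, 0]) cube([34, 218, 1470]);
translate([361, 385, 0]) cube([514, 218, 26]);
translate([361, 385, 347]) cube([514, 218, 26]);
translate([361, 385, 694]) cube([514, 218, 26]);
translate([361, 385, 1041]) cube([514, 218, 26]);
translate([361, 385, 1388]) cube([514, 218, 26]);


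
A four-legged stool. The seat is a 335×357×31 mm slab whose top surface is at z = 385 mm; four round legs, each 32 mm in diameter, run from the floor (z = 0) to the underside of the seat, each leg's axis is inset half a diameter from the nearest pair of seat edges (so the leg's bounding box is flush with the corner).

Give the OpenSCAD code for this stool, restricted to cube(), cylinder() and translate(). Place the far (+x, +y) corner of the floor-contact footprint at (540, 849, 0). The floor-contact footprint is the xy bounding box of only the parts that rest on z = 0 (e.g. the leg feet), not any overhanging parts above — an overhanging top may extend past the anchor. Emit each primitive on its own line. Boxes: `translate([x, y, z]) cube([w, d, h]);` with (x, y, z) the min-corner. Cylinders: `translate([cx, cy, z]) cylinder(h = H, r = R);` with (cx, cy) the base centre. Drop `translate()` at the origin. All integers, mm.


translate([205, 492, 354]) cube([335, 357, 31]);
translate([221, 508, 0]) cylinder(h = 354, r = 16);
translate([524, 508, 0]) cylinder(h = 354, r = 16);
translate([221, 833, 0]) cylinder(h = 354, r = 16);
translate([524, 833, 0]) cylinder(h = 354, r = 16);


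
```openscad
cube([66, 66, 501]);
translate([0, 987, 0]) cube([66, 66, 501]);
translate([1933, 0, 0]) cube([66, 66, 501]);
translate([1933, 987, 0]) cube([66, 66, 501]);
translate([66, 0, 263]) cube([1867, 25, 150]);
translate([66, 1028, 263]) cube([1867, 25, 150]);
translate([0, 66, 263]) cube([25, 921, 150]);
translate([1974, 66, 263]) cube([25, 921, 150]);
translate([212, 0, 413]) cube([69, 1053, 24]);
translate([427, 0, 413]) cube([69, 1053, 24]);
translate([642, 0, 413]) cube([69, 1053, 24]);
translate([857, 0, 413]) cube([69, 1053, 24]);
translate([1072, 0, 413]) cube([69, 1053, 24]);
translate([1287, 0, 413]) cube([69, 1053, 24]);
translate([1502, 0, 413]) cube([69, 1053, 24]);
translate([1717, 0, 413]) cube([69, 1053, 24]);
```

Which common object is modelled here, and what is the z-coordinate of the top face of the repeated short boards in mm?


A bed frame. The slat-top height is 437 mm.

Four posts, four rails, and a row of slats — a bed frame. Slats sit on the rails at z = 263 + 150 = 413; with slat thickness 24, the top is 437 mm.


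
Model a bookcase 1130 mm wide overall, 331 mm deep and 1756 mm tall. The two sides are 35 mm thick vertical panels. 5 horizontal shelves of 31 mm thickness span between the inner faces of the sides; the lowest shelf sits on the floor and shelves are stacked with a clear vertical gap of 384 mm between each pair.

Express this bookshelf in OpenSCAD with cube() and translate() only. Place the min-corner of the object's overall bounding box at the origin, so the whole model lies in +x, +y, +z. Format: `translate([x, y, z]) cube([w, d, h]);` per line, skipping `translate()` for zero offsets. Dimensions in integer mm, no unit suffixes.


cube([35, 331, 1756]);
translate([1095, 0, 0]) cube([35, 331, 1756]);
translate([35, 0, 0]) cube([1060, 331, 31]);
translate([35, 0, 415]) cube([1060, 331, 31]);
translate([35, 0, 830]) cube([1060, 331, 31]);
translate([35, 0, 1245]) cube([1060, 331, 31]);
translate([35, 0, 1660]) cube([1060, 331, 31]);


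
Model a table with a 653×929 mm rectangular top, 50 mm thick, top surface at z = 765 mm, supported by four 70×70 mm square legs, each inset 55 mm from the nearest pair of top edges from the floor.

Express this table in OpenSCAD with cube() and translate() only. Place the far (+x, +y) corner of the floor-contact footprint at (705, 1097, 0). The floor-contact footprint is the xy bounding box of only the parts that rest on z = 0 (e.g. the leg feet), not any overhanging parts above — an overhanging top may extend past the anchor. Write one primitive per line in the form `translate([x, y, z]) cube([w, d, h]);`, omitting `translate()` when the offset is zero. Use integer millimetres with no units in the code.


translate([107, 223, 715]) cube([653, 929, 50]);
translate([162, 278, 0]) cube([70, 70, 715]);
translate([635, 278, 0]) cube([70, 70, 715]);
translate([162, 1027, 0]) cube([70, 70, 715]);
translate([635, 1027, 0]) cube([70, 70, 715]);


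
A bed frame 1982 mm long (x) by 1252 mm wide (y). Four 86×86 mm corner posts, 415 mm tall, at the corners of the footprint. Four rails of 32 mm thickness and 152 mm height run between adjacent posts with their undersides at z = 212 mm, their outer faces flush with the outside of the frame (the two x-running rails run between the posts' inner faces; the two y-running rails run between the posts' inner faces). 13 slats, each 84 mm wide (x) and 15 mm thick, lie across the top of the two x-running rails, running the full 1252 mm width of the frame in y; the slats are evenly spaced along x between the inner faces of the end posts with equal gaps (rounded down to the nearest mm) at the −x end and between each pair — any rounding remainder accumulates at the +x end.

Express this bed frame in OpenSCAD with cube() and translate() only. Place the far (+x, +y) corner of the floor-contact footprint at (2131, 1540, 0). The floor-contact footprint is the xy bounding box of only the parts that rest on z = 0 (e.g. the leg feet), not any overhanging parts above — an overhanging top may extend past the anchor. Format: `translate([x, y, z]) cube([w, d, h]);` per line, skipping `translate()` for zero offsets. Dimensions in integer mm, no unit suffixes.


translate([149, 288, 0]) cube([86, 86, 415]);
translate([149, 1454, 0]) cube([86, 86, 415]);
translate([2045, 288, 0]) cube([86, 86, 415]);
translate([2045, 1454, 0]) cube([86, 86, 415]);
translate([235, 288, 212]) cube([1810, 32, 152]);
translate([235, 1508, 212]) cube([1810, 32, 152]);
translate([149, 374, 212]) cube([32, 1080, 152]);
translate([2099, 374, 212]) cube([32, 1080, 152]);
translate([286, 288, 364]) cube([84, 1252, 15]);
translate([421, 288, 364]) cube([84, 1252, 15]);
translate([556, 288, 364]) cube([84, 1252, 15]);
translate([691, 288, 364]) cube([84, 1252, 15]);
translate([826, 288, 364]) cube([84, 1252, 15]);
translate([961, 288, 364]) cube([84, 1252, 15]);
translate([1096, 288, 364]) cube([84, 1252, 15]);
translate([1231, 288, 364]) cube([84, 1252, 15]);
translate([1366, 288, 364]) cube([84, 1252, 15]);
translate([1501, 288, 364]) cube([84, 1252, 15]);
translate([1636, 288, 364]) cube([84, 1252, 15]);
translate([1771, 288, 364]) cube([84, 1252, 15]);
translate([1906, 288, 364]) cube([84, 1252, 15]);


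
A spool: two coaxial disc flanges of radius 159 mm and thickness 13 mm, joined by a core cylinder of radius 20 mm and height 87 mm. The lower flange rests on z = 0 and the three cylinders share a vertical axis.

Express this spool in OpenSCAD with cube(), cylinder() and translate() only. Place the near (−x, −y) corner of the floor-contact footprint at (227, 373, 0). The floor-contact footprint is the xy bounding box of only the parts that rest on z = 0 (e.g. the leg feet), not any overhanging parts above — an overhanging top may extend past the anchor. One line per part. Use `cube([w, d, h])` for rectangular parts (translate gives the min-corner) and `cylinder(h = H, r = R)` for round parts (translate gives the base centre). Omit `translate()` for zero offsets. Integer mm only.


translate([386, 532, 0]) cylinder(h = 13, r = 159);
translate([386, 532, 13]) cylinder(h = 87, r = 20);
translate([386, 532, 100]) cylinder(h = 13, r = 159);


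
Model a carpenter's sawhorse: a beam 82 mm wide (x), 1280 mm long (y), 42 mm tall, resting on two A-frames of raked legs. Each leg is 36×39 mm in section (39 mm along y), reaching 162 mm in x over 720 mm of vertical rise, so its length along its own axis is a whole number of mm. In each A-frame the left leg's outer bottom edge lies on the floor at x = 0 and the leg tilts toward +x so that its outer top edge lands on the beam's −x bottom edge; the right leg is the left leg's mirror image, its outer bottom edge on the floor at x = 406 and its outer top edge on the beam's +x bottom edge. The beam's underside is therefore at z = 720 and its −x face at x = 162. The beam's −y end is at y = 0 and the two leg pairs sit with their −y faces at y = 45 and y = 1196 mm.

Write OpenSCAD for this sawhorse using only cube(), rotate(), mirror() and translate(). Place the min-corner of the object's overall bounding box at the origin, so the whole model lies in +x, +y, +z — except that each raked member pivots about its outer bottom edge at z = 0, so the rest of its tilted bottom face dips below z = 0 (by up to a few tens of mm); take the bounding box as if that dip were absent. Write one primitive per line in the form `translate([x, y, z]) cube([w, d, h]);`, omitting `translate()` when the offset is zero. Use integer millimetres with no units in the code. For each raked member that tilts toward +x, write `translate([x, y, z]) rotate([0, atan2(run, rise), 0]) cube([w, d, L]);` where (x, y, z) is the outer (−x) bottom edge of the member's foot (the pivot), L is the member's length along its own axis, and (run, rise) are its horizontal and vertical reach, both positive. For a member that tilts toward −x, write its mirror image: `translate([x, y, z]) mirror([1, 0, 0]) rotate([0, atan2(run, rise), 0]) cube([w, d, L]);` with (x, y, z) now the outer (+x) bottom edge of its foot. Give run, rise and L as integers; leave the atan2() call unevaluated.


// leg length = √(162² + 720²) = 738
// right-leg outer foot x = 2·162 + 82 = 406
// beam min-corner = (162, 0, 720)
translate([162, 0, 720]) cube([82, 1280, 42]);
translate([0, 45, 0]) rotate([0, atan2(162, 720), 0]) cube([36, 39, 738]);
translate([406, 45, 0]) mirror([1, 0, 0]) rotate([0, atan2(162, 720), 0]) cube([36, 39, 738]);
translate([0, 1196, 0]) rotate([0, atan2(162, 720), 0]) cube([36, 39, 738]);
translate([406, 1196, 0]) mirror([1, 0, 0]) rotate([0, atan2(162, 720), 0]) cube([36, 39, 738]);


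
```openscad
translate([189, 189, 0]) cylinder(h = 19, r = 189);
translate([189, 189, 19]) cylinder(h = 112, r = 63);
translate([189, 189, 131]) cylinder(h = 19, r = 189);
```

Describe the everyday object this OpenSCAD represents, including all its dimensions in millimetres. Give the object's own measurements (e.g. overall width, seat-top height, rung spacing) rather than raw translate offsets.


A spool: two coaxial disc flanges of radius 189 mm and thickness 19 mm, joined by a core cylinder of radius 63 mm and height 112 mm. The lower flange rests on z = 0 and the three cylinders share a vertical axis.


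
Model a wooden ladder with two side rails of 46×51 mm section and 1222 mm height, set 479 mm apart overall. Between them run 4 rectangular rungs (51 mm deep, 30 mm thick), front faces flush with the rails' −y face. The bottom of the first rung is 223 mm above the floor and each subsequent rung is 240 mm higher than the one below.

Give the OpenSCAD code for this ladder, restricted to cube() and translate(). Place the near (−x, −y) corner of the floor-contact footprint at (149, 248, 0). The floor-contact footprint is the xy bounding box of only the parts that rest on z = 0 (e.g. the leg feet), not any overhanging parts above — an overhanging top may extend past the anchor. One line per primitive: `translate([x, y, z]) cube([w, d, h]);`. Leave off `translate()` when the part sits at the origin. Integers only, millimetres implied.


translate([149, 248, 0]) cube([46, 51, 1222]);
translate([582, 248, 0]) cube([46, 51, 1222]);
translate([195, 248, 223]) cube([387, 51, 30]);
translate([195, 248, 463]) cube([387, 51, 30]);
translate([195, 248, 703]) cube([387, 51, 30]);
translate([195, 248, 943]) cube([387, 51, 30]);


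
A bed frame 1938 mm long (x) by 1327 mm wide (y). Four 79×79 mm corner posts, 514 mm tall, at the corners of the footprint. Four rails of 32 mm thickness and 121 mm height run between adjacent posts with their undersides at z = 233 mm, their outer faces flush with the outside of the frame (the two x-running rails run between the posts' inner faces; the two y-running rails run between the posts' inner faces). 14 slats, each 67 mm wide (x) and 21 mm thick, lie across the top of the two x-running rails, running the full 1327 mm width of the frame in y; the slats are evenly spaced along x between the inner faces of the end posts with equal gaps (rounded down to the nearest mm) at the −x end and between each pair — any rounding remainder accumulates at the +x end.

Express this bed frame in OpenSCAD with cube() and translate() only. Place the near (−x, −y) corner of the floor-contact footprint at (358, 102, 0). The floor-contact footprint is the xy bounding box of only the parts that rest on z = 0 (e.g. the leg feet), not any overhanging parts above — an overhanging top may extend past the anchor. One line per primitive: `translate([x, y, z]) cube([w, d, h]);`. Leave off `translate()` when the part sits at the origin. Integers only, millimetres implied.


translate([358, 102, 0]) cube([79, 79, 514]);
translate([358, 1350, 0]) cube([79, 79, 514]);
translate([2217, 102, 0]) cube([79, 79, 514]);
translate([2217, 1350, 0]) cube([79, 79, 514]);
translate([437, 102, 233]) cube([1780, 32, 121]);
translate([437, 1397, 233]) cube([1780, 32, 121]);
translate([358, 181, 233]) cube([32, 1169, 121]);
translate([2264, 181, 233]) cube([32, 1169, 121]);
translate([493, 102, 354]) cube([67, 1327, 21]);
translate([616, 102, 354]) cube([67, 1327, 21]);
translate([739, 102, 354]) cube([67, 1327, 21]);
translate([862, 102, 354]) cube([67, 1327, 21]);
translate([985, 102, 354]) cube([67, 1327, 21]);
translate([1108, 102, 354]) cube([67, 1327, 21]);
translate([1231, 102, 354]) cube([67, 1327, 21]);
translate([1354, 102, 354]) cube([67, 1327, 21]);
translate([1477, 102, 354]) cube([67, 1327, 21]);
translate([1600, 102, 354]) cube([67, 1327, 21]);
translate([1723, 102, 354]) cube([67, 1327, 21]);
translate([1846, 102, 354]) cube([67, 1327, 21]);
translate([1969, 102, 354]) cube([67, 1327, 21]);
translate([2092, 102, 354]) cube([67, 1327, 21]);


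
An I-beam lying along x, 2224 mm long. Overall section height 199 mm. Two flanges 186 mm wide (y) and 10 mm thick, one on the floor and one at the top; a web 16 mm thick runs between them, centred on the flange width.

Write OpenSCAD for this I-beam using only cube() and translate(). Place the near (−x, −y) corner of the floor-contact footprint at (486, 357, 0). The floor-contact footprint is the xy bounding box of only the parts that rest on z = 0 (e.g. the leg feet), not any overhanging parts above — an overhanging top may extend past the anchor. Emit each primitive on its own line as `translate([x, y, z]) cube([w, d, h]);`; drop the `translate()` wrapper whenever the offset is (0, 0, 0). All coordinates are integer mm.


translate([486, 357, 0]) cube([2224, 186, 10]);
translate([486, 442, 10]) cube([2224, 16, 179]);
translate([486, 357, 189]) cube([2224, 186, 10]);


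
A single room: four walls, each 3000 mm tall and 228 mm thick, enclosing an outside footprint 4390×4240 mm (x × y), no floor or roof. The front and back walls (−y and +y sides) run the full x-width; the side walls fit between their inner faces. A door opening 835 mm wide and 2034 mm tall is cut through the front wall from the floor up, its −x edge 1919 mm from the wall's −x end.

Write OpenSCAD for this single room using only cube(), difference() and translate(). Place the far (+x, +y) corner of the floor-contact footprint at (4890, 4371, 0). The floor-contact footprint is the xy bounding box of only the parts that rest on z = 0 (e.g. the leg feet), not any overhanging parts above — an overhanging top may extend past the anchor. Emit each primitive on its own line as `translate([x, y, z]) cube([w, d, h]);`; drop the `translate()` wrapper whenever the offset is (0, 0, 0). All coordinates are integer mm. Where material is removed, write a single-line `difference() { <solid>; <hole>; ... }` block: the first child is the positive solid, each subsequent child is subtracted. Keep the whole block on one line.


difference() { translate([500, 131, 0]) cube([4390, 228, 3000]); translate([2419, 131, 0]) cube([835, 228, 2034]); }
translate([500, 4143, 0]) cube([4390, 228, 3000]);
translate([500, 359, 0]) cube([228, 3784, 3000]);
translate([4662, 359, 0]) cube([228, 3784, 3000]);


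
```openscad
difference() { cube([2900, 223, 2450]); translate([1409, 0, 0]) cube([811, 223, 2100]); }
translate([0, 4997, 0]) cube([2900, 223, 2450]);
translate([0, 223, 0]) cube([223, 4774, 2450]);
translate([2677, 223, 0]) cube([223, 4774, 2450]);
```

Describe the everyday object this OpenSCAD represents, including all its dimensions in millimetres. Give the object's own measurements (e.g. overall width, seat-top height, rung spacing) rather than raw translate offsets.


A single room: four walls, each 2450 mm tall and 223 mm thick, enclosing an outside footprint 2900×5220 mm (x × y), no floor or roof. The front and back walls (−y and +y sides) run the full x-width; the side walls fit between their inner faces. A door opening 811 mm wide and 2100 mm tall is cut through the front wall from the floor up, its −x edge 1409 mm from the wall's −x end.


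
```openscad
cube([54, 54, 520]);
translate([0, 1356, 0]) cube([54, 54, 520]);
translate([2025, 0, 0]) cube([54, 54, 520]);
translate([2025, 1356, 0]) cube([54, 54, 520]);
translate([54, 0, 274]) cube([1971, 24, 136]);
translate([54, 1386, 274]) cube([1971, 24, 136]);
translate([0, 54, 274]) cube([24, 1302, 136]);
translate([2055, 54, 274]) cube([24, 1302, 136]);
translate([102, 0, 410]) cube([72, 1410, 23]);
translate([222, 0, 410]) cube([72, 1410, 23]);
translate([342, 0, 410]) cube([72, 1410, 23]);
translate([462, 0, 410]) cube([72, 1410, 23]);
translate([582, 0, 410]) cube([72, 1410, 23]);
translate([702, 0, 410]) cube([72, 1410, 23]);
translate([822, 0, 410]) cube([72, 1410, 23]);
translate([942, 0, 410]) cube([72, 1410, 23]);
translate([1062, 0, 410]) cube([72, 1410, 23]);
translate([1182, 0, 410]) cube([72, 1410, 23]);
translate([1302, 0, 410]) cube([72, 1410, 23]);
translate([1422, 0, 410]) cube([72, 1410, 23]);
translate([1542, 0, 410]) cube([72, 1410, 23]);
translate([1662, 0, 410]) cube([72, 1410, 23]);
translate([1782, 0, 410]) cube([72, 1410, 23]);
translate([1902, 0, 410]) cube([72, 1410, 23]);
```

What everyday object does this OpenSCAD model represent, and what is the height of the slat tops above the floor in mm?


A bed frame. The slat-top height is 433 mm.

Four posts, four rails, and a row of slats — a bed frame. Slats sit on the rails at z = 274 + 136 = 410; with slat thickness 23, the top is 433 mm.


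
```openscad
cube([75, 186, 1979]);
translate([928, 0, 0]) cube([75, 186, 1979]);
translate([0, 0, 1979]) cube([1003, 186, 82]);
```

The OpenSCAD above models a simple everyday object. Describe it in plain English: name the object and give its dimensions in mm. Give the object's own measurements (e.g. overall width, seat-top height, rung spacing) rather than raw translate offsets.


A door frame. The clear opening is 853 mm wide and 1979 mm high. Two 75 mm wide jambs, 186 mm deep, stand either side of the opening from the floor to the top of the opening. A 82 mm thick head sits across the top of both jambs, spanning the full outside width of the frame.


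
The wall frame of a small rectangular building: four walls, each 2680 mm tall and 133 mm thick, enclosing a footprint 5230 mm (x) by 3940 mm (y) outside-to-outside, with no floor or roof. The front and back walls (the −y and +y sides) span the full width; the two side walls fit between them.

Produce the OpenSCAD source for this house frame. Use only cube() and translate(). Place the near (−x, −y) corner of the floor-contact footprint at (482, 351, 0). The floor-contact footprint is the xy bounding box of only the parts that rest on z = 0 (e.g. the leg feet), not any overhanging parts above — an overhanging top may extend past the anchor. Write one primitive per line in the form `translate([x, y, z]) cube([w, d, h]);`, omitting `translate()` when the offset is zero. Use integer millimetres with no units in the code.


translate([482, 351, 0]) cube([5230, 133, 2680]);
translate([482, 4158, 0]) cube([5230, 133, 2680]);
translate([482, 484, 0]) cube([133, 3674, 2680]);
translate([5579, 484, 0]) cube([133, 3674, 2680]);


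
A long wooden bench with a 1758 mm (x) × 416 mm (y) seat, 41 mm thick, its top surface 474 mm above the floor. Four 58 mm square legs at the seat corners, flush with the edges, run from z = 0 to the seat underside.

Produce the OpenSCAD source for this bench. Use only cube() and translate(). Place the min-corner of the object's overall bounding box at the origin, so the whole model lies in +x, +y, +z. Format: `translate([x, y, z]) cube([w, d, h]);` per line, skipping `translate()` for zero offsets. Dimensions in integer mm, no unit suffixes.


translate([0, 0, 433]) cube([1758, 416, 41]);
cube([58, 58, 433]);
translate([0, 358, 0]) cube([58, 58, 433]);
translate([1700, 0, 0]) cube([58, 58, 433]);
translate([1700, 358, 0]) cube([58, 58, 433]);


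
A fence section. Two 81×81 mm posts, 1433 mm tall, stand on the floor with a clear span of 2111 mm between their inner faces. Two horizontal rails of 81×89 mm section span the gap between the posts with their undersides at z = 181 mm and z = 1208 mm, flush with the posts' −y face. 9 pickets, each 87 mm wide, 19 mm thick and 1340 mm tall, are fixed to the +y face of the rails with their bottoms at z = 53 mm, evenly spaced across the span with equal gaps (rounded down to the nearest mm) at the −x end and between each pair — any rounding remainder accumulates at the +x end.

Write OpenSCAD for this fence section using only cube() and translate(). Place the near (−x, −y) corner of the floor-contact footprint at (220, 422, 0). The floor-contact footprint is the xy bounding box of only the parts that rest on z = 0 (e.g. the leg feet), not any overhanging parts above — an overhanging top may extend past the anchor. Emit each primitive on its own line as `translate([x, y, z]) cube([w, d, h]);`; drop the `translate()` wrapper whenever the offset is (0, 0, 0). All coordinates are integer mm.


translate([220, 422, 0]) cube([81, 81, 1433]);
translate([2412, 422, 0]) cube([81, 81, 1433]);
translate([301, 422, 181]) cube([2111, 81, 89]);
translate([301, 422, 1208]) cube([2111, 81, 89]);
translate([433, 503, 53]) cube([87, 19, 1340]);
translate([652, 503, 53]) cube([87, 19, 1340]);
translate([871, 503, 53]) cube([87, 19, 1340]);
translate([1090, 503, 53]) cube([87, 19, 1340]);
translate([1309, 503, 53]) cube([87, 19, 1340]);
translate([1528, 503, 53]) cube([87, 19, 1340]);
translate([1747, 503, 53]) cube([87, 19, 1340]);
translate([1966, 503, 53]) cube([87, 19, 1340]);
translate([2185, 503, 53]) cube([87, 19, 1340]);


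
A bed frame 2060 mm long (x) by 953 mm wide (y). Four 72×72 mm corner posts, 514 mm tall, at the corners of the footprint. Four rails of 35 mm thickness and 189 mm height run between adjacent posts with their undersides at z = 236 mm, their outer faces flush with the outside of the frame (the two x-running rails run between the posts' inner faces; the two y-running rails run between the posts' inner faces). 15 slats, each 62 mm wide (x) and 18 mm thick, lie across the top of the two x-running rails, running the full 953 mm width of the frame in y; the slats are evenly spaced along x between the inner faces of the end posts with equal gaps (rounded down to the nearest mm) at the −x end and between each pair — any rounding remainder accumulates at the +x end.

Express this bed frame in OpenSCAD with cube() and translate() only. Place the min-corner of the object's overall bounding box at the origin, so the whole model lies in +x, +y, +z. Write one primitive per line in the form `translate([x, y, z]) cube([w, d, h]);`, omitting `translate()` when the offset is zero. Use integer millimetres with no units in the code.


// slat z = rail_z + rail_h = 236 + 189 = 425
// slat gap = ⌊(1916 − 15·62) / 16⌋ = 61
cube([72, 72, 514]);
translate([0, 881, 0]) cube([72, 72, 514]);
translate([1988, 0, 0]) cube([72, 72, 514]);
translate([1988, 881, 0]) cube([72, 72, 514]);
translate([72, 0, 236]) cube([1916, 35, 189]);
translate([72, 918, 236]) cube([1916, 35, 189]);
translate([0, 72, 236]) cube([35, 809, 189]);
translate([2025, 72, 236]) cube([35, 809, 189]);
translate([133, 0, 425]) cube([62, 953, 18]);
translate([256, 0, 425]) cube([62, 953, 18]);
translate([379, 0, 425]) cube([62, 953, 18]);
translate([502, 0, 425]) cube([62, 953, 18]);
translate([625, 0, 425]) cube([62, 953, 18]);
translate([748, 0, 425]) cube([62, 953, 18]);
translate([871, 0, 425]) cube([62, 953, 18]);
translate([994, 0, 425]) cube([62, 953, 18]);
translate([1117, 0, 425]) cube([62, 953, 18]);
translate([1240, 0, 425]) cube([62, 953, 18]);
translate([1363, 0, 425]) cube([62, 953, 18]);
translate([1486, 0, 425]) cube([62, 953, 18]);
translate([1609, 0, 425]) cube([62, 953, 18]);
translate([1732, 0, 425]) cube([62, 953, 18]);
translate([1855, 0, 425]) cube([62, 953, 18]);


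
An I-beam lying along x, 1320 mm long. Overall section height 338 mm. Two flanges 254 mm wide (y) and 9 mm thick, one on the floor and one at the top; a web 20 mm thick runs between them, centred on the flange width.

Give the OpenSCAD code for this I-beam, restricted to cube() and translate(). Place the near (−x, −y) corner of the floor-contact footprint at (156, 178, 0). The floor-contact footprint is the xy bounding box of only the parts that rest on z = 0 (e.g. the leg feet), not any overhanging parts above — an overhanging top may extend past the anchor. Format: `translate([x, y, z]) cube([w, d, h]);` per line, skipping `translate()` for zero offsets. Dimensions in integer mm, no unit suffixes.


translate([156, 178, 0]) cube([1320, 254, 9]);
translate([156, 295, 9]) cube([1320, 20, 320]);
translate([156, 178, 329]) cube([1320, 254, 9]);


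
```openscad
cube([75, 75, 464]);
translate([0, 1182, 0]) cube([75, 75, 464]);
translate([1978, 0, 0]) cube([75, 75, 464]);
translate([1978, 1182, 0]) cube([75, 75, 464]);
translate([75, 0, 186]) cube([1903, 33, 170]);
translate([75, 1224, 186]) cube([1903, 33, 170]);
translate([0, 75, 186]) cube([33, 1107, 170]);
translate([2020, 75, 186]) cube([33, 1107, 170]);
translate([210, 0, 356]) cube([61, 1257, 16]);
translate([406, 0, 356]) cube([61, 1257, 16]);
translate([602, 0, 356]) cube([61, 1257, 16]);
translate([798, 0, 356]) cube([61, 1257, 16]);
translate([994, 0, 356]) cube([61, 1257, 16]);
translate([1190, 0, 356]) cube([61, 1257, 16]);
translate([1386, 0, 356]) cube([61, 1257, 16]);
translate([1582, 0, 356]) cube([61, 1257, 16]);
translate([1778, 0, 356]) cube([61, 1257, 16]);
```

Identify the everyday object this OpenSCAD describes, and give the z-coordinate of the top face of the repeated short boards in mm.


A bed frame. The slat-top height is 372 mm.

Four posts, four rails, and a row of slats — a bed frame. Slats sit on the rails at z = 186 + 170 = 356; with slat thickness 16, the top is 372 mm.


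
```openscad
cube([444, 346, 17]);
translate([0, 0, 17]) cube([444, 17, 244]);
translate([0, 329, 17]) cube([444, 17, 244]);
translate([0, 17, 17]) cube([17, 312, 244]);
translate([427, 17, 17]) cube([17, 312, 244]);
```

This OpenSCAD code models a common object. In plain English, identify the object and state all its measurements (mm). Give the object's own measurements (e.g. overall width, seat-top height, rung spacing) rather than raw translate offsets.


An open-topped rectangular box: outside dimensions 444×346×261 mm, with a uniform wall and base thickness of 17 mm. The base is a full 444×346 slab on the floor; four walls sit on top of the base. The front and back walls (the −y and +y sides) span the full width; the two side walls fit between them.


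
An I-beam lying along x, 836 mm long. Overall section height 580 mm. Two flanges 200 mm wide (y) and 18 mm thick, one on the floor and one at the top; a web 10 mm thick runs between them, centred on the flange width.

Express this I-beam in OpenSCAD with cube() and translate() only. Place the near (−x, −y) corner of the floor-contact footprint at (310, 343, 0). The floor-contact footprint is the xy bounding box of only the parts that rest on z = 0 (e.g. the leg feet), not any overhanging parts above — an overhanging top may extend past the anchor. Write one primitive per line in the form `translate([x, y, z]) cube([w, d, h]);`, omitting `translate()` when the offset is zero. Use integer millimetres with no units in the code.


translate([310, 343, 0]) cube([836, 200, 18]);
translate([310, 438, 18]) cube([836, 10, 544]);
translate([310, 343, 562]) cube([836, 200, 18]);


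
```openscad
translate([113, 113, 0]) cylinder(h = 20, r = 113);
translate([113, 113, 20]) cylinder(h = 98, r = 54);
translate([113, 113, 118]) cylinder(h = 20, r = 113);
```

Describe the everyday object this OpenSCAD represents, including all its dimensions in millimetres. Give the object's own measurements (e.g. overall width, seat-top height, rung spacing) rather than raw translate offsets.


A spool: two coaxial disc flanges of radius 113 mm and thickness 20 mm, joined by a core cylinder of radius 54 mm and height 98 mm. The lower flange rests on z = 0 and the three cylinders share a vertical axis.


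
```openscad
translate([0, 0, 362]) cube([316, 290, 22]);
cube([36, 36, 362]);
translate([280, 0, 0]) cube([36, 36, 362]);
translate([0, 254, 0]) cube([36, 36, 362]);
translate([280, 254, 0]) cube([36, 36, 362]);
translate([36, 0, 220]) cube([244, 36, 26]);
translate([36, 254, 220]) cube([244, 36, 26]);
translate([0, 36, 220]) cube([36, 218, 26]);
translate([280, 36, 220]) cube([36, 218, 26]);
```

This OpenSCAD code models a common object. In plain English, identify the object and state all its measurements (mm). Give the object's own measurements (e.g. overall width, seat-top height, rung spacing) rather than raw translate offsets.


A four-legged stool. The seat is a 316×290×22 mm slab whose top surface is at z = 384 mm; four square legs, each 36×36 mm in cross-section, run from the floor (z = 0) to the underside of the seat, each flush with a corner of the seat. Four stretchers, 36 mm wide and 26 mm tall, connect adjacent legs with their undersides at z = 220 mm, each running between the inner faces of the legs it joins and aligned with the legs' outer faces on the other axis.


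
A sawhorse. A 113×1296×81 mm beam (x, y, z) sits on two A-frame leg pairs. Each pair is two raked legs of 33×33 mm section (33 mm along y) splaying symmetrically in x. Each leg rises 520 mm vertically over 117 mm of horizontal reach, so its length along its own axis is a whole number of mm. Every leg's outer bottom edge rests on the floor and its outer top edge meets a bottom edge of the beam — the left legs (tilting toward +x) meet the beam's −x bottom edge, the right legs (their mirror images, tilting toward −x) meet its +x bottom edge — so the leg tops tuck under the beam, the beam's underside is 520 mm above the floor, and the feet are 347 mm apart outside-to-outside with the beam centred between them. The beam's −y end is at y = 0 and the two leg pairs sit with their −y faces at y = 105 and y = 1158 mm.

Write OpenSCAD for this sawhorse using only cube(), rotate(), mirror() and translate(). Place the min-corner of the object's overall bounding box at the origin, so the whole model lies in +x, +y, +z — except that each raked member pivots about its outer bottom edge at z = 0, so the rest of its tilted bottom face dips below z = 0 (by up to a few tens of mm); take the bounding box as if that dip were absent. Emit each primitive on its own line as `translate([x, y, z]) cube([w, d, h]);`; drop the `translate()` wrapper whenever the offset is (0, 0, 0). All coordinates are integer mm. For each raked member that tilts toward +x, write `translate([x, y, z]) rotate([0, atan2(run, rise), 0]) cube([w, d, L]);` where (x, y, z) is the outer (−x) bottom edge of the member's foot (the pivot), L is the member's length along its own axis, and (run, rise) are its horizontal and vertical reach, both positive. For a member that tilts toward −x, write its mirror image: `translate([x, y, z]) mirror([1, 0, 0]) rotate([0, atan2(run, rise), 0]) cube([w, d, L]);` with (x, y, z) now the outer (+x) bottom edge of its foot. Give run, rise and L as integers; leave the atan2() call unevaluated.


translate([117, 0, 520]) cube([113, 1296, 81]);
translate([0, 105, 0]) rotate([0, atan2(117, 520), 0]) cube([33, 33, 533]);
translate([347, 105, 0]) mirror([1, 0, 0]) rotate([0, atan2(117, 520), 0]) cube([33, 33, 533]);
translate([0, 1158, 0]) rotate([0, atan2(117, 520), 0]) cube([33, 33, 533]);
translate([347, 1158, 0]) mirror([1, 0, 0]) rotate([0, atan2(117, 520), 0]) cube([33, 33, 533]);


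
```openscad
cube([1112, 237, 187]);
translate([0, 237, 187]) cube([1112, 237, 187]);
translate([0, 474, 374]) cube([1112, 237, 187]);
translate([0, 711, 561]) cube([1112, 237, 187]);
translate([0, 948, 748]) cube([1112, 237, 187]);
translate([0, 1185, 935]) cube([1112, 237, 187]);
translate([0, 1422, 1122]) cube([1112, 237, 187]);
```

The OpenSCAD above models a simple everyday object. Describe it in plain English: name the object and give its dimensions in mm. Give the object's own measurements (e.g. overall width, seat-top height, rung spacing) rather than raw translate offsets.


A straight staircase of 7 solid steps. Each step is 1112 mm wide (x), 237 mm deep (y, the going) and 187 mm tall (the rise). The first step rests on the floor; each subsequent step sits one going further in +y and one rise higher in +z, directly behind and above the previous step with no overlap.
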